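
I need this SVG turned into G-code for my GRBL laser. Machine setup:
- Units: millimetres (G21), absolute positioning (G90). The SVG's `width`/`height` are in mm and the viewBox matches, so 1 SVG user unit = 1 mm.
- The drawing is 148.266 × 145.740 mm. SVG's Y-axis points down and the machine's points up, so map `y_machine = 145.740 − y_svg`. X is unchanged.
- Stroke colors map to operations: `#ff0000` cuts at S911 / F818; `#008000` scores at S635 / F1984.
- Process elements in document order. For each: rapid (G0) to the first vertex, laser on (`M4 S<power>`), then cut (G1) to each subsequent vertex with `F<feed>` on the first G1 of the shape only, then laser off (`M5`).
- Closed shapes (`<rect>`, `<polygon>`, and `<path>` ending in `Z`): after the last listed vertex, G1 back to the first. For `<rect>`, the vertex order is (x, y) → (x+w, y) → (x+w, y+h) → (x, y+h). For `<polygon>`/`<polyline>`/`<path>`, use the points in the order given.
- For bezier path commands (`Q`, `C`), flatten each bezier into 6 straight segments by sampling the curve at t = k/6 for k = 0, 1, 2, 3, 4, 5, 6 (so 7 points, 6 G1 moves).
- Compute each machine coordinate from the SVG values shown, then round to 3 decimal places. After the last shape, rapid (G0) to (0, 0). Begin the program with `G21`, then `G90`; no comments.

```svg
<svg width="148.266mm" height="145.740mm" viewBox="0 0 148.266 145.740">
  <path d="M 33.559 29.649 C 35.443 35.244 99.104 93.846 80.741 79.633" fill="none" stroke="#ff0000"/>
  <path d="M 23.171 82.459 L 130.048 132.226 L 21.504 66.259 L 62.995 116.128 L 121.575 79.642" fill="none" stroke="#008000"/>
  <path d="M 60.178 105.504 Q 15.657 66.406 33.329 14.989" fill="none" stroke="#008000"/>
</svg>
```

G21
G90
G0 X33.559 Y116.091
M4 S911
G1 X38.983 Y109.459 F818
G1 X50.709 Y97.487
G1 X64.743 Y83.671
G1 X77.089 Y71.506
G1 X83.753 Y64.486
G1 X80.741 Y66.107
M5
G0 X23.171 Y63.281
M4 S635
G1 X130.048 Y13.514 F1984
G1 X21.504 Y79.481
G1 X62.995 Y29.612
G1 X121.575 Y66.098
M5
G0 X60.178 Y40.236
M4 S635
G1 X47.065 Y53.611 F1984
G1 X37.408 Y67.670
G1 X31.205 Y82.414
G1 X28.458 Y97.842
G1 X29.166 Y113.954
G1 X33.329 Y130.751
M5
G0 X0.000 Y0.000

1 u = 1 mm; y_m = 145.740 − y.

[1] `<path>` cubic bezier, #ff0000→cut S911 F818: (33.559,116.091) → (38.983,109.459) → (50.709,97.487) → (64.743,83.671) → (77.089,71.506) → (83.753,64.486) → (80.741,66.107)

[2] `<path>` open polyline, #008000→score S635 F1984: (23.171,63.281) → (130.048,13.514) → (21.504,79.481) → (62.995,29.612) → (121.575,66.098)

[3] `<path>` quadratic bezier, #008000→score S635 F1984: (60.178,40.236) → (47.065,53.611) → (37.408,67.670) → (31.205,82.414) → (28.458,97.842) → (29.166,113.954) → (33.329,130.751)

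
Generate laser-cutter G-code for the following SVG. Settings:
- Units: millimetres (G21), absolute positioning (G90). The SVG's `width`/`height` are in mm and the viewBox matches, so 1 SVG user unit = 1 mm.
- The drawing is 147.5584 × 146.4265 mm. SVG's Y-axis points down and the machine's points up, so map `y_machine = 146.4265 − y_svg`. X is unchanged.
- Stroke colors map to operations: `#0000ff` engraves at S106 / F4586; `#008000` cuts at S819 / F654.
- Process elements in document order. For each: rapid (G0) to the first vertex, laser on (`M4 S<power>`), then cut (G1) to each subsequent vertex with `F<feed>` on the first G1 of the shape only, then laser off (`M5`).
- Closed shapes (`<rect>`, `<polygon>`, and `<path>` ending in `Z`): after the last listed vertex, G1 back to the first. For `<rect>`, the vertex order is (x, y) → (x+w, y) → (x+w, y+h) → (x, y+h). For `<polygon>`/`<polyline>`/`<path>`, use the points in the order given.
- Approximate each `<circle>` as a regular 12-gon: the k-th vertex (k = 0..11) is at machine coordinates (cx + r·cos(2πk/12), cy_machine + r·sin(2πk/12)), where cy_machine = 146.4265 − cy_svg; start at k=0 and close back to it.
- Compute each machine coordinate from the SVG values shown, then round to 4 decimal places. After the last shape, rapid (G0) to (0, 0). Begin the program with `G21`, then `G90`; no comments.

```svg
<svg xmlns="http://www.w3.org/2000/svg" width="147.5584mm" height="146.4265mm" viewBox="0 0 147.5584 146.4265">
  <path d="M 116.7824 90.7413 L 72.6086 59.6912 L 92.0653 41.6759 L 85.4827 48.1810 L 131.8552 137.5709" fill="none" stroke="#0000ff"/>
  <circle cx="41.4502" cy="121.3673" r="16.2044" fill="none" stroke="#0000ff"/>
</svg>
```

G21
G90
G0 X116.7824 Y55.6852
M4 S106
G1 X72.6086 Y86.7353 F4586
G1 X92.0653 Y104.7506
G1 X85.4827 Y98.2455
G1 X131.8552 Y8.8556
M5
G0 X57.6546 Y25.0592
M4 S106
G1 X55.4836 Y33.1614 F4586
G1 X49.5524 Y39.0926
G1 X41.4502 Y41.2636
G1 X33.3480 Y39.0926
G1 X27.4168 Y33.1614
G1 X25.2458 Y25.0592
G1 X27.4168 Y16.9570
G1 X33.3480 Y11.0258
G1 X41.4502 Y8.8548
G1 X49.5524 Y11.0258
G1 X55.4836 Y16.9570
G1 X57.6546 Y25.0592
M5
G0 X0.0000 Y0.0000

1 u = 1 mm; y_m = 146.4265 − y.

[1] `<path>` open polyline, #0000ff→engrave S106 F4586: (116.7824,55.6852) → (72.6086,86.7353) → (92.0653,104.7506) → (85.4827,98.2455) → (131.8552,8.8556)

[2] `<circle>` circle, #0000ff→engrave S106 F4586: (57.6546,25.0592) → (55.4836,33.1614) → (49.5524,39.0926) → (41.4502,41.2636) → (33.3480,39.0926) → (27.4168,33.1614) → (25.2458,25.0592) → (27.4168,16.9570) → (33.3480,11.0258) → (41.4502,8.8548) → (49.5524,11.0258) → (55.4836,16.9570) → (57.6546,25.0592) (closed)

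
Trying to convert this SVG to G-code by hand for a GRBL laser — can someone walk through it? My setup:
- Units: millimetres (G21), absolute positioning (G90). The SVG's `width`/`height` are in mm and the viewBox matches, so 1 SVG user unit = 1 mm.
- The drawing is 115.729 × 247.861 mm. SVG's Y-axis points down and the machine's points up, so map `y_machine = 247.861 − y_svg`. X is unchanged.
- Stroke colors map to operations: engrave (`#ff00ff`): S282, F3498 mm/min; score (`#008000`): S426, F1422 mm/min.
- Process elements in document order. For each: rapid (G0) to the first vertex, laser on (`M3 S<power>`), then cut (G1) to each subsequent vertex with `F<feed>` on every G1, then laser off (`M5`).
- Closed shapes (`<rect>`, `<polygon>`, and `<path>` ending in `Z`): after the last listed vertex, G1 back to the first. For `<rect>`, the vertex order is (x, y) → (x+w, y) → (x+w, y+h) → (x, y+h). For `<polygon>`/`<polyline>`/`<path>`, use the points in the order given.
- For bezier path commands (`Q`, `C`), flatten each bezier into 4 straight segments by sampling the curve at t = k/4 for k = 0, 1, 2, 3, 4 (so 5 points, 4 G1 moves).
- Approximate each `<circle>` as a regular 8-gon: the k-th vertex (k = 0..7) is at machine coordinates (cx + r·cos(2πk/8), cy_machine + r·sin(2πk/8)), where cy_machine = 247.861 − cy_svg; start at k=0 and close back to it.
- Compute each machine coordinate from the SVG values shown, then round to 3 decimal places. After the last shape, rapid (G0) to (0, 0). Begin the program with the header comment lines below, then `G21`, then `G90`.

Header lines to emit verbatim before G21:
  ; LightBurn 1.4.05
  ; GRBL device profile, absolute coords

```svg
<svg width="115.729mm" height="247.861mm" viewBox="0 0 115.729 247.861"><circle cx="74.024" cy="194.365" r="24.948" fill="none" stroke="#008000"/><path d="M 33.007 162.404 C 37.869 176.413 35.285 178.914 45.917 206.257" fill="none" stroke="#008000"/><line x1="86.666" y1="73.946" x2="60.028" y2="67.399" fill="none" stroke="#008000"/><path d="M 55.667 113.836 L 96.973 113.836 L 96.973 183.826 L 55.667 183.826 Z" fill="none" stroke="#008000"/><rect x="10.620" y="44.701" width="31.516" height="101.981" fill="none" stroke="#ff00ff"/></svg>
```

1 u = 1 mm; y_m = 247.861 − y.

[1] `<circle>` circle, #008000→score S426 F1422: (98.972,53.496) → (91.665,71.137) → (74.024,78.444) → (56.383,71.137) → (49.076,53.496) → (56.383,35.855) → (74.024,28.548) → (91.665,35.855) → (98.972,53.496) (closed)

[2] `<path>` cubic bezier, #008000→score S426 F1422: (33.007,85.457) → (35.580,76.540) → (37.298,68.531) → (40.098,58.021) → (45.917,41.604)

[3] `<line>` line segment, #008000→score S426 F1422: (86.666,173.915) → (60.028,180.462)

[4] `<path>` rectangle, #008000→score S426 F1422: (55.667,134.025) → (96.973,134.025) → (96.973,64.035) → (55.667,64.035) → (55.667,134.025) (closed)

[5] `<rect>` rectangle, #ff00ff→engrave S282 F3498: (10.620,203.160) → (42.136,203.160) → (42.136,101.179) → (10.620,101.179) → (10.620,203.160) (closed)

; LightBurn 1.4.05
; GRBL device profile, absolute coords
G21
G90
G0 X98.972 Y53.496
M3 S426
G1 X91.665 Y71.137 F1422
G1 X74.024 Y78.444 F1422
G1 X56.383 Y71.137 F1422
G1 X49.076 Y53.496 F1422
G1 X56.383 Y35.855 F1422
G1 X74.024 Y28.548 F1422
G1 X91.665 Y35.855 F1422
G1 X98.972 Y53.496 F1422
M5
G0 X33.007 Y85.457
M3 S426
G1 X35.580 Y76.540 F1422
G1 X37.298 Y68.531 F1422
G1 X40.098 Y58.021 F1422
G1 X45.917 Y41.604 F1422
M5
G0 X86.666 Y173.915
M3 S426
G1 X60.028 Y180.462 F1422
M5
G0 X55.667 Y134.025
M3 S426
G1 X96.973 Y134.025 F1422
G1 X96.973 Y64.035 F1422
G1 X55.667 Y64.035 F1422
G1 X55.667 Y134.025 F1422
M5
G0 X10.620 Y203.160
M3 S282
G1 X42.136 Y203.160 F3498
G1 X42.136 Y101.179 F3498
G1 X10.620 Y101.179 F3498
G1 X10.620 Y203.160 F3498
M5
G0 X0.000 Y0.000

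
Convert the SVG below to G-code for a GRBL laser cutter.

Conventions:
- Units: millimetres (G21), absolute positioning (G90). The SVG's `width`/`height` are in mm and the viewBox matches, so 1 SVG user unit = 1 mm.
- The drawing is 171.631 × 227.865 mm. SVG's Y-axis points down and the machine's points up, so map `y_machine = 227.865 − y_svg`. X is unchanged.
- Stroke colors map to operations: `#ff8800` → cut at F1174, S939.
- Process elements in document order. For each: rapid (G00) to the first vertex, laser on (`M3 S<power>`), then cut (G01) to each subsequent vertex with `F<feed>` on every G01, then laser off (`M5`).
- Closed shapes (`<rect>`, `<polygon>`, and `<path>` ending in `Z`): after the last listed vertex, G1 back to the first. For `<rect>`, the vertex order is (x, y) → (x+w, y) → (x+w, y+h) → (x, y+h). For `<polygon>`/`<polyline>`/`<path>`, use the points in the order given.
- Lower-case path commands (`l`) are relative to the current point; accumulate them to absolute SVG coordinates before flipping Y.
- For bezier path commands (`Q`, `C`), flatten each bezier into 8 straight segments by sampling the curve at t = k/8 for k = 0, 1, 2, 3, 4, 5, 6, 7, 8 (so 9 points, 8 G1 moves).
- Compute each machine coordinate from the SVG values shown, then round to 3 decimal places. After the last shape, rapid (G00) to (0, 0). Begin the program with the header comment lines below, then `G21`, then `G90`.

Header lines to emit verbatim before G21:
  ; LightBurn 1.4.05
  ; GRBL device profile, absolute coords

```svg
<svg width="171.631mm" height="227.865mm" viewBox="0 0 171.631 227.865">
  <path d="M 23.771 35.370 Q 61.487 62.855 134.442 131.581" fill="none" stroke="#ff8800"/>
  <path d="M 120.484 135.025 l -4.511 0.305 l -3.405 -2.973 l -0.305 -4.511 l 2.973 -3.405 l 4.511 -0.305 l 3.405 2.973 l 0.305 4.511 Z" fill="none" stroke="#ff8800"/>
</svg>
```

viewBox `0 0 171.631 227.865` with mm width/height → 1 unit = 1 mm. Flip: y_m = 227.865 − y_svg.

**Shape 1** — `<path>` quadratic bezier, stroke `#ff8800` → cut (S939, F1174). Control points (SVG): P0=(23.771,35.370), P1=(61.487,62.855), P2=(134.442,131.581); sampled at t=k/8. Machine vertices: (23.771,192.495) → (33.751,184.979) → (44.831,176.175) → (57.013,166.082) → (70.297,154.700) → (84.681,142.029) → (100.167,128.069) → (116.754,112.821) → (134.442,96.284). Open path.

**Shape 2** — `<path>` regular polygon, stroke `#ff8800` → cut (S939, F1174). Machine vertices: (120.484,92.840) → (115.973,92.535) → (112.568,95.508) → (112.263,100.019) → (115.236,103.424) → (119.747,103.729) → (123.152,100.756) → (123.457,96.245) → (120.484,92.840). Closed: final G1 returns to the first vertex.

; LightBurn 1.4.05
; GRBL device profile, absolute coords
G21
G90
G00 X23.771 Y192.495
M3 S939
G01 X33.751 Y184.979 F1174
G01 X44.831 Y176.175 F1174
G01 X57.013 Y166.082 F1174
G01 X70.297 Y154.700 F1174
G01 X84.681 Y142.029 F1174
G01 X100.167 Y128.069 F1174
G01 X116.754 Y112.821 F1174
G01 X134.442 Y96.284 F1174
M5
G00 X120.484 Y92.840
M3 S939
G01 X115.973 Y92.535 F1174
G01 X112.568 Y95.508 F1174
G01 X112.263 Y100.019 F1174
G01 X115.236 Y103.424 F1174
G01 X119.747 Y103.729 F1174
G01 X123.152 Y100.756 F1174
G01 X123.457 Y96.245 F1174
G01 X120.484 Y92.840 F1174
M5
G00 X0.000 Y0.000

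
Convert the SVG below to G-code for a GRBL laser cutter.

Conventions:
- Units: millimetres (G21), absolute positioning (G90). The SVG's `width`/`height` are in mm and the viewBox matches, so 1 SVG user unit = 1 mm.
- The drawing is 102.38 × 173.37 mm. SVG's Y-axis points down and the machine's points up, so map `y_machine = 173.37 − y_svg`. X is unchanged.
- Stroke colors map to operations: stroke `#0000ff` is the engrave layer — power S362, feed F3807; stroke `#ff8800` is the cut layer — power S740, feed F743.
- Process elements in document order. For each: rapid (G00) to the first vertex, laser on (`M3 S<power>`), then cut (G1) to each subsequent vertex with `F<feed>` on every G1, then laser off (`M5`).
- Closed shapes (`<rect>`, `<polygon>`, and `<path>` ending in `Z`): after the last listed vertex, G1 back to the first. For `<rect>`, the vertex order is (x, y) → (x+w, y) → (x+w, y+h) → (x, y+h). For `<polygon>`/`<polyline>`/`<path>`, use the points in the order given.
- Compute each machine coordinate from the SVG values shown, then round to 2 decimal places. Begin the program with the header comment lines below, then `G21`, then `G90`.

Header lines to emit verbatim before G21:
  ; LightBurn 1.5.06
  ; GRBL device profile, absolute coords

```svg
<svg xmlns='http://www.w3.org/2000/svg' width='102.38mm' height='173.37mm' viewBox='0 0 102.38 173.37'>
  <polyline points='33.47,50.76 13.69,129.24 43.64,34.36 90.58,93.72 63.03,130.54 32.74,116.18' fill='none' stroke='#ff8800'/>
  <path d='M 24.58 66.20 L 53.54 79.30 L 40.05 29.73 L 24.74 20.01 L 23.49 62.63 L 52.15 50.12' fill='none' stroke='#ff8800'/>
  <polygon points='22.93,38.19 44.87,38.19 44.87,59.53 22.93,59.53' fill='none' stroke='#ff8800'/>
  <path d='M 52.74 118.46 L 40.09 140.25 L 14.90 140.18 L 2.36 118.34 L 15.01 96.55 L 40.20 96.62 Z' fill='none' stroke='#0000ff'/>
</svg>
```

; LightBurn 1.5.06
; GRBL device profile, absolute coords
G21
G90
G00 X33.47 Y122.61
M3 S740
G1 X13.69 Y44.13 F743
G1 X43.64 Y139.01 F743
G1 X90.58 Y79.65 F743
G1 X63.03 Y42.83 F743
G1 X32.74 Y57.19 F743
M5
G00 X24.58 Y107.17
M3 S740
G1 X53.54 Y94.07 F743
G1 X40.05 Y143.64 F743
G1 X24.74 Y153.36 F743
G1 X23.49 Y110.74 F743
G1 X52.15 Y123.25 F743
M5
G00 X22.93 Y135.18
M3 S740
G1 X44.87 Y135.18 F743
G1 X44.87 Y113.84 F743
G1 X22.93 Y113.84 F743
G1 X22.93 Y135.18 F743
M5
G00 X52.74 Y54.91
M3 S362
G1 X40.09 Y33.12 F3807
G1 X14.90 Y33.19 F3807
G1 X2.36 Y55.03 F3807
G1 X15.01 Y76.82 F3807
G1 X40.20 Y76.75 F3807
G1 X52.74 Y54.91 F3807
M5

viewBox `0 0 102.38 173.37` with mm width/height → 1 unit = 1 mm. Flip: y_m = 173.37 − y_svg.

**Shape 1** — `<polyline>` open polyline, stroke `#ff8800` → cut (S740, F743). Machine vertices: (33.47,122.61) → (13.69,44.13) → (43.64,139.01) → (90.58,79.65) → (63.03,42.83) → (32.74,57.19). Open path.

**Shape 2** — `<path>` open polyline, stroke `#ff8800` → cut (S740, F743). Machine vertices: (24.58,107.17) → (53.54,94.07) → (40.05,143.64) → (24.74,153.36) → (23.49,110.74) → (52.15,123.25). Open path.

**Shape 3** — `<polygon>` rectangle, stroke `#ff8800` → cut (S740, F743). Machine vertices: (22.93,135.18) → (44.87,135.18) → (44.87,113.84) → (22.93,113.84) → (22.93,135.18). Closed: final G1 returns to the first vertex.

**Shape 4** — `<path>` regular polygon, stroke `#0000ff` → engrave (S362, F3807). Machine vertices: (52.74,54.91) → (40.09,33.12) → (14.90,33.19) → (2.36,55.03) → (15.01,76.82) → (40.20,76.75) → (52.74,54.91). Closed: final G1 returns to the first vertex.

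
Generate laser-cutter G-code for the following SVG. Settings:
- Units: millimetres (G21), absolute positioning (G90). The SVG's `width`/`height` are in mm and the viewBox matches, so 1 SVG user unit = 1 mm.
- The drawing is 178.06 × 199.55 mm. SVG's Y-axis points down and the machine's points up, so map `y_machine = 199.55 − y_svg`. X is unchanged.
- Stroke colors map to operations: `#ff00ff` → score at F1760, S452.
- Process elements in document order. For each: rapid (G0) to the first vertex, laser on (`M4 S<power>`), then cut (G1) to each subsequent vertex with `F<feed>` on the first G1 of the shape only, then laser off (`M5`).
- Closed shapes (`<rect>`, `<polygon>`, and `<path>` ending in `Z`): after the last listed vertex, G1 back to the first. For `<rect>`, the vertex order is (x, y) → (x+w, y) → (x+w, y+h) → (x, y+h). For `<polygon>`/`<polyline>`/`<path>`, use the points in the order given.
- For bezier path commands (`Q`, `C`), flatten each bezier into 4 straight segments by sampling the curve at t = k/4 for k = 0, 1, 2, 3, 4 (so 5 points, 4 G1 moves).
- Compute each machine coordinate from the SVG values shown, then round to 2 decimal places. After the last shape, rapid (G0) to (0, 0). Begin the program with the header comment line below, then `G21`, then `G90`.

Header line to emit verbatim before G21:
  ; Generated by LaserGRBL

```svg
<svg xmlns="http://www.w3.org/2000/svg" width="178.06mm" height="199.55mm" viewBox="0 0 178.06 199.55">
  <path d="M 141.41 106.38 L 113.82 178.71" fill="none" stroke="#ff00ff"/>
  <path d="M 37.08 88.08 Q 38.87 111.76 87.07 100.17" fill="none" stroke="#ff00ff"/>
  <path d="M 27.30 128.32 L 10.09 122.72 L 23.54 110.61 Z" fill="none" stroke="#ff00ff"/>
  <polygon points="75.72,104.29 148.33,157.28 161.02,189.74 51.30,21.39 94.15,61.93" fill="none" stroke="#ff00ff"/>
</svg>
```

; Generated by LaserGRBL
G21
G90
G0 X141.41 Y93.17
M4 S452
G1 X113.82 Y20.84 F1760
M5
G0 X37.08 Y111.47
M4 S452
G1 X40.88 Y101.83 F1760
G1 X50.47 Y96.61
G1 X65.87 Y95.79
G1 X87.07 Y99.38
M5
G0 X27.30 Y71.23
M4 S452
G1 X10.09 Y76.83 F1760
G1 X23.54 Y88.94
G1 X27.30 Y71.23
M5
G0 X75.72 Y95.26
M4 S452
G1 X148.33 Y42.27 F1760
G1 X161.02 Y9.81
G1 X51.30 Y178.16
G1 X94.15 Y137.62
G1 X75.72 Y95.26
M5
G0 X0.00 Y0.00

viewBox `0 0 178.06 199.55` with mm width/height → 1 unit = 1 mm. Flip: y_m = 199.55 − y_svg.

**Shape 1** — `<path>` line segment, stroke `#ff00ff` → score (S452, F1760). Machine vertices: (141.41,93.17) → (113.82,20.84). Open path.

**Shape 2** — `<path>` quadratic bezier, stroke `#ff00ff` → score (S452, F1760). Control points (SVG): P0=(37.08,88.08), P1=(38.87,111.76), P2=(87.07,100.17); sampled at t=k/4. Machine vertices: (37.08,111.47) → (40.88,101.83) → (50.47,96.61) → (65.87,95.79) → (87.07,99.38). Open path.

**Shape 3** — `<path>` regular polygon, stroke `#ff00ff` → score (S452, F1760). Machine vertices: (27.30,71.23) → (10.09,76.83) → (23.54,88.94) → (27.30,71.23). Closed: final G1 returns to the first vertex.

**Shape 4** — `<polygon>` closed polygon, stroke `#ff00ff` → score (S452, F1760). Machine vertices: (75.72,95.26) → (148.33,42.27) → (161.02,9.81) → (51.30,178.16) → (94.15,137.62) → (75.72,95.26). Closed: final G1 returns to the first vertex.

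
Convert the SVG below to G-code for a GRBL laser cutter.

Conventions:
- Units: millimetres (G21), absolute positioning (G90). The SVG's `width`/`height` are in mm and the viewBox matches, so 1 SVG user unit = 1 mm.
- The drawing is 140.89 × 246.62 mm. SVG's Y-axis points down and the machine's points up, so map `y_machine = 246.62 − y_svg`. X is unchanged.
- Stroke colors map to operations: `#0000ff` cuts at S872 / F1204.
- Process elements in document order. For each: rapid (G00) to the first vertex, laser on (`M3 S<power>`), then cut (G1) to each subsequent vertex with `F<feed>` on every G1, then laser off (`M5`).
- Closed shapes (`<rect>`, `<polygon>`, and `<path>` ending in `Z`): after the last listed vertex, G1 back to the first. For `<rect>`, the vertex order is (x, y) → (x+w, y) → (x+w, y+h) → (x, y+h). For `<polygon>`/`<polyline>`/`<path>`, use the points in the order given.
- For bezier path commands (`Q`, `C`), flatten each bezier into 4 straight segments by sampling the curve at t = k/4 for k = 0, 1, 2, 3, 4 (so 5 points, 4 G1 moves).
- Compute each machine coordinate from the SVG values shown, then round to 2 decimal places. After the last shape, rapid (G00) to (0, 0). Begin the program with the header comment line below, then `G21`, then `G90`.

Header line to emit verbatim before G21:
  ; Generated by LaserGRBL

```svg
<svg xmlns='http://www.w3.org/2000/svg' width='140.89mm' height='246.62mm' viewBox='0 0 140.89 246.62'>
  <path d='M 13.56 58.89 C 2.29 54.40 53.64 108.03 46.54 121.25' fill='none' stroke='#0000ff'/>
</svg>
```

Since the viewBox matches the mm dimensions, user units are millimetres directly. The only transform is the Y-flip y_m = 246.62 − y_svg.

Shape 1 is a cubic bezier drawn with `<path>`. Its stroke #0000ff means cut at S872, F1204. After flipping Y the toolpath is (13.56,187.73) → (14.96,181.74) → (28.49,163.19) → (42.80,141.32) → (46.54,125.37).

; Generated by LaserGRBL
G21
G90
G00 X13.56 Y187.73
M3 S872
G1 X14.96 Y181.74 F1204
G1 X28.49 Y163.19 F1204
G1 X42.80 Y141.32 F1204
G1 X46.54 Y125.37 F1204
M5
G00 X0.00 Y0.00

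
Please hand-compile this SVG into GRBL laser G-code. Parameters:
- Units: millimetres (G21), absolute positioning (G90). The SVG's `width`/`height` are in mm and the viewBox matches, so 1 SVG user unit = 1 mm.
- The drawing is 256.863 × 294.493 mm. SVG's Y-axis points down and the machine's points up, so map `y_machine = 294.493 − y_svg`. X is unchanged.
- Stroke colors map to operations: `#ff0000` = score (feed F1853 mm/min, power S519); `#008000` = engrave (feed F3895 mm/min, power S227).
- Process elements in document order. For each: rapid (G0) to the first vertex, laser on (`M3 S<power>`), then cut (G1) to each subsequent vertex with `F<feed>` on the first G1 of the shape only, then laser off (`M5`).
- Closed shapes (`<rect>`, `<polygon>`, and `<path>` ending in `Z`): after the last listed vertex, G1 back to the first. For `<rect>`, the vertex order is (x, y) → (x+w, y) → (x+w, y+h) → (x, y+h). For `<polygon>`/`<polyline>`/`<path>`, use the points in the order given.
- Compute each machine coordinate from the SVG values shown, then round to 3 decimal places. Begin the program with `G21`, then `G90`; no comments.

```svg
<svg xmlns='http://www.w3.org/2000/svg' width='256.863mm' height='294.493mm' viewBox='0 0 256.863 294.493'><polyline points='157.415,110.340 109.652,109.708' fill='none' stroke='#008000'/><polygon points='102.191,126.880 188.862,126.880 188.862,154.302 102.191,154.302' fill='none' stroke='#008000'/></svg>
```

G21
G90
G0 X157.415 Y184.153
M3 S227
G1 X109.652 Y184.785 F3895
M5
G0 X102.191 Y167.613
M3 S227
G1 X188.862 Y167.613 F3895
G1 X188.862 Y140.191
G1 X102.191 Y140.191
G1 X102.191 Y167.613
M5

1 u = 1 mm; y_m = 294.493 − y.

[1] `<polyline>` line segment, #008000→engrave S227 F3895: (157.415,184.153) → (109.652,184.785)

[2] `<polygon>` rectangle, #008000→engrave S227 F3895: (102.191,167.613) → (188.862,167.613) → (188.862,140.191) → (102.191,140.191) → (102.191,167.613) (closed)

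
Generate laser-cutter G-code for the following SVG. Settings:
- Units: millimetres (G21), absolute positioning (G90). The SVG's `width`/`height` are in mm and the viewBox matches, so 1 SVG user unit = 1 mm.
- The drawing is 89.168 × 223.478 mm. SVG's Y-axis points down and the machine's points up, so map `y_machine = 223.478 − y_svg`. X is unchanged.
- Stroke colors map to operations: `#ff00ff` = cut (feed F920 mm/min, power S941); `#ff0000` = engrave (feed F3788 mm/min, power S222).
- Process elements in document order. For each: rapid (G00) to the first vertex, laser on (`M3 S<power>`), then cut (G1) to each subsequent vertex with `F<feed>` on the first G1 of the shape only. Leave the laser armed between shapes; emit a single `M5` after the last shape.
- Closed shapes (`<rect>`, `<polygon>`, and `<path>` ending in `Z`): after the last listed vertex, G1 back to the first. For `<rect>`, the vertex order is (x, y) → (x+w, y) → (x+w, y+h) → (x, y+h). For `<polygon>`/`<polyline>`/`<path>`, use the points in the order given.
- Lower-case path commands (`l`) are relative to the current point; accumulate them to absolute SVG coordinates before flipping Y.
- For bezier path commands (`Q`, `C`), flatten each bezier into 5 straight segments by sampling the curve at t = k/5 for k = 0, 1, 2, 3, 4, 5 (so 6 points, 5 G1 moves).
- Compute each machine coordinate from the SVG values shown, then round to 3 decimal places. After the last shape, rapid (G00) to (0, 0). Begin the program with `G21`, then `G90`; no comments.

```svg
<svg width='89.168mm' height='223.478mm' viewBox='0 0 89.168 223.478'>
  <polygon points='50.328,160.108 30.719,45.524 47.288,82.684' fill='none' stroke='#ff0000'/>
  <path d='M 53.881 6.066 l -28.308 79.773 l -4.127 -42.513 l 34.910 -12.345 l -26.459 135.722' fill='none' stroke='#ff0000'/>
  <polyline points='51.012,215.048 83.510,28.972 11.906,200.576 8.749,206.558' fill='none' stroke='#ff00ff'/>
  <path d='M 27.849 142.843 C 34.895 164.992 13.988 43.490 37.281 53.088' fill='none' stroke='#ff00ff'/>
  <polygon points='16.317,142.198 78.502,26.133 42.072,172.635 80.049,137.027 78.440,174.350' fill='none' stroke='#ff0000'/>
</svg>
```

G21
G90
G00 X50.328 Y63.370
M3 S222
G1 X30.719 Y177.954 F3788
G1 X47.288 Y140.794
G1 X50.328 Y63.370
G00 X53.881 Y217.412
M3 S222
G1 X25.573 Y137.639 F3788
G1 X21.446 Y180.152
G1 X56.356 Y192.497
G1 X29.897 Y56.775
G00 X51.012 Y8.430
M3 S941
G1 X83.510 Y194.506 F920
G1 X11.906 Y22.902
G1 X8.749 Y16.920
G00 X27.849 Y80.635
M3 S941
G1 X29.299 Y82.386 F920
G1 X27.505 Y105.425
G1 X25.928 Y136.564
G1 X28.032 Y162.615
G1 X37.281 Y170.390
G00 X16.317 Y81.280
M3 S222
G1 X78.502 Y197.345 F3788
G1 X42.072 Y50.843
G1 X80.049 Y86.451
G1 X78.440 Y49.128
G1 X16.317 Y81.280
M5
G00 X0.000 Y0.000

viewBox `0 0 89.168 223.478` with mm width/height → 1 unit = 1 mm. Flip: y_m = 223.478 − y_svg.

**Shape 1** — `<polygon>` closed polygon, stroke `#ff0000` → engrave (S222, F3788). Machine vertices: (50.328,63.370) → (30.719,177.954) → (47.288,140.794) → (50.328,63.370). Closed: final G1 returns to the first vertex.

**Shape 2** — `<path>` open polyline, stroke `#ff0000` → engrave (S222, F3788). Machine vertices: (53.881,217.412) → (25.573,137.639) → (21.446,180.152) → (56.356,192.497) → (29.897,56.775). Open path.

**Shape 3** — `<polyline>` open polyline, stroke `#ff00ff` → cut (S941, F920). Machine vertices: (51.012,8.430) → (83.510,194.506) → (11.906,22.902) → (8.749,16.920). Open path.

**Shape 4** — `<path>` cubic bezier, stroke `#ff00ff` → cut (S941, F920). Control points (SVG): P0=(27.849,142.843), P1=(34.895,164.992), P2=(13.988,43.490), P3=(37.281,53.088); sampled at t=k/5. Machine vertices: (27.849,80.635) → (29.299,82.386) → (27.505,105.425) → (25.928,136.564) → (28.032,162.615) → (37.281,170.390). Open path.

**Shape 5** — `<polygon>` closed polygon, stroke `#ff0000` → engrave (S222, F3788). Machine vertices: (16.317,81.280) → (78.502,197.345) → (42.072,50.843) → (80.049,86.451) → (78.440,49.128) → (16.317,81.280). Closed: final G1 returns to the first vertex.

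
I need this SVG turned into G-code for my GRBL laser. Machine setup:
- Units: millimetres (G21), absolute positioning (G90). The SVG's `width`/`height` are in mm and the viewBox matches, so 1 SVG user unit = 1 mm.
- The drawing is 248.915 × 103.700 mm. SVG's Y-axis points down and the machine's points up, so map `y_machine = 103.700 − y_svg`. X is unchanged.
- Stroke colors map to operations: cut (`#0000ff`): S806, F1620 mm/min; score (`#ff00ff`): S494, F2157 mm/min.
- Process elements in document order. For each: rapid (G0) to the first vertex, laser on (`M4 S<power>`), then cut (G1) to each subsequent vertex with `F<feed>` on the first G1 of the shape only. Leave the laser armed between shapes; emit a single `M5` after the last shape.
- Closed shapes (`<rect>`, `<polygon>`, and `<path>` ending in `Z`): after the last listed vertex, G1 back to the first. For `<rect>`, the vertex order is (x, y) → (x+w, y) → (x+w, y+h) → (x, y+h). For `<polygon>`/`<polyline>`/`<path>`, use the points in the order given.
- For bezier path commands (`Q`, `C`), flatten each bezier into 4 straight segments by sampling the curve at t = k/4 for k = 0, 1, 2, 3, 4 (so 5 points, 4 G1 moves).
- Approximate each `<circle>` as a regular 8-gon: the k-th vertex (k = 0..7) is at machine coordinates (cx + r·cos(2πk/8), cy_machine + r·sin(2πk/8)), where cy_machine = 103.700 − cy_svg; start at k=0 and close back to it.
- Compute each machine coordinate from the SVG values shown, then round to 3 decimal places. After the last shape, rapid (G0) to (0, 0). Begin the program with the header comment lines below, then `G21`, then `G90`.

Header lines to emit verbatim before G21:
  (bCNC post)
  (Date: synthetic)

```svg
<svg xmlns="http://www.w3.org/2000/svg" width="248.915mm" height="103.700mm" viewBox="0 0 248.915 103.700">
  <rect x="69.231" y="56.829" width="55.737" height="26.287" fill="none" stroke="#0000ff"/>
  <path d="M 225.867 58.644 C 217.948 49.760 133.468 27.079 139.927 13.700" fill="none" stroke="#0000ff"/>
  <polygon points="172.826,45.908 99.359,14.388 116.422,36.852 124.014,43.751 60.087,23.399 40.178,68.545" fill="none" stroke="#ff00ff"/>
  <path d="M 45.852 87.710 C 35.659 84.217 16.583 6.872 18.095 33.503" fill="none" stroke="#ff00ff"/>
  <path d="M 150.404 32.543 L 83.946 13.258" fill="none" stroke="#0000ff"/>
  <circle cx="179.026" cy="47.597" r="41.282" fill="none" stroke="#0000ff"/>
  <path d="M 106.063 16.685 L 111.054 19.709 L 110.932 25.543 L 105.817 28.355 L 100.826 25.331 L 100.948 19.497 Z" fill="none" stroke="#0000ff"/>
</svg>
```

(bCNC post)
(Date: synthetic)
G21
G90
G0 X69.231 Y46.871
M4 S806
G1 X124.968 Y46.871 F1620
G1 X124.968 Y20.584
G1 X69.231 Y20.584
G1 X69.231 Y46.871
G0 X225.867 Y45.056
M4 S806
G1 X208.190 Y53.945 F1620
G1 X177.505 Y65.842
G1 X149.517 Y78.583
G1 X139.927 Y90.000
G0 X172.826 Y57.792
M4 S494
G1 X99.359 Y89.312 F2157
G1 X116.422 Y66.848
G1 X124.014 Y59.949
G1 X60.087 Y80.301
G1 X40.178 Y35.155
G1 X172.826 Y57.792
G0 X45.852 Y15.990
M4 S494
G1 X37.002 Y29.678 F2157
G1 X27.584 Y54.390
G1 X20.361 Y73.453
G1 X18.095 Y70.197
G0 X150.404 Y71.157
M4 S806
G1 X83.946 Y90.442 F1620
G0 X220.308 Y56.103
M4 S806
G1 X208.217 Y85.294 F1620
G1 X179.026 Y97.385
G1 X149.835 Y85.294
G1 X137.744 Y56.103
G1 X149.835 Y26.912
G1 X179.026 Y14.821
G1 X208.217 Y26.912
G1 X220.308 Y56.103
G0 X106.063 Y87.015
M4 S806
G1 X111.054 Y83.991 F1620
G1 X110.932 Y78.157
G1 X105.817 Y75.345
G1 X100.826 Y78.369
G1 X100.948 Y84.203
G1 X106.063 Y87.015
M5
G0 X0.000 Y0.000

Since the viewBox matches the mm dimensions, user units are millimetres directly. The only transform is the Y-flip y_m = 103.700 − y_svg.

Shape 1 is a rectangle drawn with `<rect>`. Its stroke #0000ff means cut at S806, F1620. After flipping Y the toolpath is (69.231,46.871) → (124.968,46.871) → (124.968,20.584) → (69.231,20.584) → (69.231,46.871), returning to the start.

Shape 2 is a cubic bezier drawn with `<path>`. Its stroke #0000ff means cut at S806, F1620. After flipping Y the toolpath is (225.867,45.056) → (208.190,53.945) → (177.505,65.842) → (149.517,78.583) → (139.927,90.000).

Shape 3 is a closed polygon drawn with `<polygon>`. Its stroke #ff00ff means score at S494, F2157. After flipping Y the toolpath is (172.826,57.792) → (99.359,89.312) → (116.422,66.848) → (124.014,59.949) → (60.087,80.301) → (40.178,35.155) → (172.826,57.792), returning to the start.

Shape 4 is a cubic bezier drawn with `<path>`. Its stroke #ff00ff means score at S494, F2157. After flipping Y the toolpath is (45.852,15.990) → (37.002,29.678) → (27.584,54.390) → (20.361,73.453) → (18.095,70.197).

Shape 5 is a line segment drawn with `<path>`. Its stroke #0000ff means cut at S806, F1620. After flipping Y the toolpath is (150.404,71.157) → (83.946,90.442).

Shape 6 is a circle drawn with `<circle>`. Its stroke #0000ff means cut at S806, F1620. After flipping Y the toolpath is (220.308,56.103) → (208.217,85.294) → (179.026,97.385) → (149.835,85.294) → (137.744,56.103) → (149.835,26.912) → (179.026,14.821) → (208.217,26.912) → (220.308,56.103), returning to the start.

Shape 7 is a regular polygon drawn with `<path>`. Its stroke #0000ff means cut at S806, F1620. After flipping Y the toolpath is (106.063,87.015) → (111.054,83.991) → (110.932,78.157) → (105.817,75.345) → (100.826,78.369) → (100.948,84.203) → (106.063,87.015), returning to the start.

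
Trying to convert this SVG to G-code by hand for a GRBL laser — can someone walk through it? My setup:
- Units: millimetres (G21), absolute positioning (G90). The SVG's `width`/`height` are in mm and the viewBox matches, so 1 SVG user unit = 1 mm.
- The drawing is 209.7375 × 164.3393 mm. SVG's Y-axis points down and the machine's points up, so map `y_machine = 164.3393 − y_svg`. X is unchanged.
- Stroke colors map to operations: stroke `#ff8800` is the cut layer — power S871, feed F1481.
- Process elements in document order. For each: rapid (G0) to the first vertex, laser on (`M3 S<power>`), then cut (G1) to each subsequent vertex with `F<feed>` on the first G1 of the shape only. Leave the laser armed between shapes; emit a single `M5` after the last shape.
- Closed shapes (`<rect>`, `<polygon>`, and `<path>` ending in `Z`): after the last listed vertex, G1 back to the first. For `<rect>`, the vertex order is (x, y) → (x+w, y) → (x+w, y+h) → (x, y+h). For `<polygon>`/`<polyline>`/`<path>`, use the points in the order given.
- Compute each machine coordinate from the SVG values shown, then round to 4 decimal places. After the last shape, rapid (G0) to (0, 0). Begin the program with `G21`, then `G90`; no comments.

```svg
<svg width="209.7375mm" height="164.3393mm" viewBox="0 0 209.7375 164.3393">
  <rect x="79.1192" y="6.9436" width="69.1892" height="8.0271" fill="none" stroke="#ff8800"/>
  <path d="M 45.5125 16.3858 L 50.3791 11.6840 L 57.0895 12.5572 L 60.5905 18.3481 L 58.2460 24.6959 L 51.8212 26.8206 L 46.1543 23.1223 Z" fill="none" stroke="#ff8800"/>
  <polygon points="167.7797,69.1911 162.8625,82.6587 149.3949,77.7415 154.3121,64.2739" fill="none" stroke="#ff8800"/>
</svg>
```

1 u = 1 mm; y_m = 164.3393 − y.

[1] `<rect>` rectangle, #ff8800→cut S871 F1481: (79.1192,157.3957) → (148.3084,157.3957) → (148.3084,149.3686) → (79.1192,149.3686) → (79.1192,157.3957) (closed)

[2] `<path>` regular polygon, #ff8800→cut S871 F1481: (45.5125,147.9535) → (50.3791,152.6553) → (57.0895,151.7821) → (60.5905,145.9912) → (58.2460,139.6434) → (51.8212,137.5187) → (46.1543,141.2170) → (45.5125,147.9535) (closed)

[3] `<polygon>` regular polygon, #ff8800→cut S871 F1481: (167.7797,95.1482) → (162.8625,81.6806) → (149.3949,86.5978) → (154.3121,100.0654) → (167.7797,95.1482) (closed)

G21
G90
G0 X79.1192 Y157.3957
M3 S871
G1 X148.3084 Y157.3957 F1481
G1 X148.3084 Y149.3686
G1 X79.1192 Y149.3686
G1 X79.1192 Y157.3957
G0 X45.5125 Y147.9535
M3 S871
G1 X50.3791 Y152.6553 F1481
G1 X57.0895 Y151.7821
G1 X60.5905 Y145.9912
G1 X58.2460 Y139.6434
G1 X51.8212 Y137.5187
G1 X46.1543 Y141.2170
G1 X45.5125 Y147.9535
G0 X167.7797 Y95.1482
M3 S871
G1 X162.8625 Y81.6806 F1481
G1 X149.3949 Y86.5978
G1 X154.3121 Y100.0654
G1 X167.7797 Y95.1482
M5
G0 X0.0000 Y0.0000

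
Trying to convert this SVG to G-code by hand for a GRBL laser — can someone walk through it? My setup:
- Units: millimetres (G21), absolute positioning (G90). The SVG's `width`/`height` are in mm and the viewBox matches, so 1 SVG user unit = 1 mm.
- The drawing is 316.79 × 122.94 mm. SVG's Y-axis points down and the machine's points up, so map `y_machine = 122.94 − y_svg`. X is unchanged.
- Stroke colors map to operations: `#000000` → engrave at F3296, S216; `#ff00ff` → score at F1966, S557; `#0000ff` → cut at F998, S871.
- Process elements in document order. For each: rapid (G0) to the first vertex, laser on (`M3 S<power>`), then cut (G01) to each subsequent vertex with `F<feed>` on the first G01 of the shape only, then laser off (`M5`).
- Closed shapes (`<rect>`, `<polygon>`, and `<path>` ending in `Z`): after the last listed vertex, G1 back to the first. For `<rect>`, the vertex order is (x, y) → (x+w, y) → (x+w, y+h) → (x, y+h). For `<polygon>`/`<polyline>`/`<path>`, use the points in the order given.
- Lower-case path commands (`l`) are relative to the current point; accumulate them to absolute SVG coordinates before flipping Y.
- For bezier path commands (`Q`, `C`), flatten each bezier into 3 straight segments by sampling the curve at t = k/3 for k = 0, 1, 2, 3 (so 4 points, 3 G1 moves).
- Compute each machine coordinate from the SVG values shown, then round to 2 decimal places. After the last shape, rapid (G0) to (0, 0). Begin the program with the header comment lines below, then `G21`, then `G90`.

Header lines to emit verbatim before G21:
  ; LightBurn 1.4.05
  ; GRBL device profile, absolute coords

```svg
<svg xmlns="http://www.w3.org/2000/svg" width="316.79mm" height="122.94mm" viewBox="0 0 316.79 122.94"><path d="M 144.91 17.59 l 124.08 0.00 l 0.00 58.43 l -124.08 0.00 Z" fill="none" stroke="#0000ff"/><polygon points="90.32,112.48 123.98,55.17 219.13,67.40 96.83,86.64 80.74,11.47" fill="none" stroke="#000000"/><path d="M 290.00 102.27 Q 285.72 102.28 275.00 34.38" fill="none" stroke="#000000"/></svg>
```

viewBox `0 0 316.79 122.94` with mm width/height → 1 unit = 1 mm. Flip: y_m = 122.94 − y_svg.

**Shape 1** — `<path>` rectangle, stroke `#0000ff` → cut (S871, F998). Machine vertices: (144.91,105.35) → (268.99,105.35) → (268.99,46.92) → (144.91,46.92) → (144.91,105.35). Closed: final G1 returns to the first vertex.

**Shape 2** — `<polygon>` closed polygon, stroke `#000000` → engrave (S216, F3296). Machine vertices: (90.32,10.46) → (123.98,67.77) → (219.13,55.54) → (96.83,36.30) → (80.74,111.47) → (90.32,10.46). Closed: final G1 returns to the first vertex.

**Shape 3** — `<path>` quadratic bezier, stroke `#000000` → engrave (S216, F3296). Control points (SVG): P0=(290.00,102.27), P1=(285.72,102.28), P2=(275.00,34.38); sampled at t=k/3. Machine vertices: (290.00,20.67) → (286.43,28.21) → (281.43,50.84) → (275.00,88.56). Open path.

; LightBurn 1.4.05
; GRBL device profile, absolute coords
G21
G90
G0 X144.91 Y105.35
M3 S871
G01 X268.99 Y105.35 F998
G01 X268.99 Y46.92
G01 X144.91 Y46.92
G01 X144.91 Y105.35
M5
G0 X90.32 Y10.46
M3 S216
G01 X123.98 Y67.77 F3296
G01 X219.13 Y55.54
G01 X96.83 Y36.30
G01 X80.74 Y111.47
G01 X90.32 Y10.46
M5
G0 X290.00 Y20.67
M3 S216
G01 X286.43 Y28.21 F3296
G01 X281.43 Y50.84
G01 X275.00 Y88.56
M5
G0 X0.00 Y0.00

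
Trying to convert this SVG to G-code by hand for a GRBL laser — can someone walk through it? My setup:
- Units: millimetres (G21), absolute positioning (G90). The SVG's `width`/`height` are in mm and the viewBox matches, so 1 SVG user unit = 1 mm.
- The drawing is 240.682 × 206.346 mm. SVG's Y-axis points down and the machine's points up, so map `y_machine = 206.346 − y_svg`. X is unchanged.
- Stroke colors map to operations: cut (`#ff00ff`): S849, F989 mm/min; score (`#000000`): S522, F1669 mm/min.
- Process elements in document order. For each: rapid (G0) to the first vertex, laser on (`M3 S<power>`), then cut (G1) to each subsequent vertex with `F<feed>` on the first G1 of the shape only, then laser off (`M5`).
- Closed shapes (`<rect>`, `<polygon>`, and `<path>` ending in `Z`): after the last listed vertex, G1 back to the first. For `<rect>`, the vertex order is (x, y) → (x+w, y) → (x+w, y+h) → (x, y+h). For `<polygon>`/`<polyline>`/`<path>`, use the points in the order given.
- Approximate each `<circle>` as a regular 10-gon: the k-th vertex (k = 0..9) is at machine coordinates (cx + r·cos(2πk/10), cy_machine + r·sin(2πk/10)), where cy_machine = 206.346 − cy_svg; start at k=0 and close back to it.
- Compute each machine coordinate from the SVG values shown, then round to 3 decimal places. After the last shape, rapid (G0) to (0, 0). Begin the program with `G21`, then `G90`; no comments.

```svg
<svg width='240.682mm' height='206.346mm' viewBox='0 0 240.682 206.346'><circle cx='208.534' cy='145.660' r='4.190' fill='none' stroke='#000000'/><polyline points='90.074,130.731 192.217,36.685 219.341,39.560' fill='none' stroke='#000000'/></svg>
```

G21
G90
G0 X212.724 Y60.686
M3 S522
G1 X211.924 Y63.149 F1669
G1 X209.829 Y64.671
G1 X207.239 Y64.671
G1 X205.144 Y63.149
G1 X204.344 Y60.686
G1 X205.144 Y58.223
G1 X207.239 Y56.701
G1 X209.829 Y56.701
G1 X211.924 Y58.223
G1 X212.724 Y60.686
M5
G0 X90.074 Y75.615
M3 S522
G1 X192.217 Y169.661 F1669
G1 X219.341 Y166.786
M5
G0 X0.000 Y0.000

viewBox `0 0 240.682 206.346` with mm width/height → 1 unit = 1 mm. Flip: y_m = 206.346 − y_svg.

**Shape 1** — `<circle>` circle, stroke `#000000` → score (S522, F1669). Machine vertices: (212.724,60.686) → (211.924,63.149) → (209.829,64.671) → (207.239,64.671) → (205.144,63.149) → (204.344,60.686) → (205.144,58.223) → (207.239,56.701) → (209.829,56.701) → (211.924,58.223) → (212.724,60.686). Closed: final G1 returns to the first vertex.

**Shape 2** — `<polyline>` open polyline, stroke `#000000` → score (S522, F1669). Machine vertices: (90.074,75.615) → (192.217,169.661) → (219.341,166.786). Open path.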